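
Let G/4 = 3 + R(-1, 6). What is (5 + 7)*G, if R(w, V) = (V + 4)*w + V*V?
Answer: 1392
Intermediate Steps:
R(w, V) = V² + w*(4 + V) (R(w, V) = (4 + V)*w + V² = w*(4 + V) + V² = V² + w*(4 + V))
G = 116 (G = 4*(3 + (6² + 4*(-1) + 6*(-1))) = 4*(3 + (36 - 4 - 6)) = 4*(3 + 26) = 4*29 = 116)
(5 + 7)*G = (5 + 7)*116 = 12*116 = 1392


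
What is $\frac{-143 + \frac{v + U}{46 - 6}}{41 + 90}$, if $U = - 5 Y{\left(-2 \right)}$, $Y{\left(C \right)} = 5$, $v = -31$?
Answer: $- \frac{722}{655} \approx -1.1023$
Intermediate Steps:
$U = -25$ ($U = \left(-5\right) 5 = -25$)
$\frac{-143 + \frac{v + U}{46 - 6}}{41 + 90} = \frac{-143 + \frac{-31 - 25}{46 - 6}}{41 + 90} = \frac{-143 - \frac{56}{40}}{131} = \left(-143 - \frac{7}{5}\right) \frac{1}{131} = \left(- \frac{722}{5}\right) \frac{1}{131} = - \frac{722}{655}$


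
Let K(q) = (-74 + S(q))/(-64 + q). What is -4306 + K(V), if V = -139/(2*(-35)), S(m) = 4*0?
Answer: -18687166/4341 ≈ -4304.8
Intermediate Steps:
S(m) = 0
V = 139/70 (V = -139/(-70) = -139*(-1/70) = 139/70 ≈ 1.9857)
K(q) = -74/(-64 + q) (K(q) = (-74 + 0)/(-64 + q) = -74/(-64 + q))
-4306 + K(V) = -4306 - 74/(-64 + 139/70) = -4306 - 74/(-4341/70) = -4306 - 74*(-70/4341) = -4306 + 5180/4341 = -18687166/4341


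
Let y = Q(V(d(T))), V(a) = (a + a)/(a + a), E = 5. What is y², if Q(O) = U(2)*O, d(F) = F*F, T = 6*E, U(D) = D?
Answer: 4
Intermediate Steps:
T = 30 (T = 6*5 = 30)
d(F) = F²
V(a) = 1 (V(a) = (2*a)/((2*a)) = (2*a)*(1/(2*a)) = 1)
Q(O) = 2*O
y = 2 (y = 2*1 = 2)
y² = 2² = 4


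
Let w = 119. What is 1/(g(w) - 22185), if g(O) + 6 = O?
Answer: -1/22072 ≈ -4.5306e-5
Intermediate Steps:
g(O) = -6 + O
1/(g(w) - 22185) = 1/((-6 + 119) - 22185) = 1/(113 - 22185) = 1/(-22072) = -1/22072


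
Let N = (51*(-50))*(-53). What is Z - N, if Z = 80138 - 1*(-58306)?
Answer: 3294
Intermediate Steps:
Z = 138444 (Z = 80138 + 58306 = 138444)
N = 135150 (N = -2550*(-53) = 135150)
Z - N = 138444 - 1*135150 = 138444 - 135150 = 3294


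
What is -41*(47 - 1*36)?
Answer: -451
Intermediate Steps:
-41*(47 - 1*36) = -41*(47 - 36) = -41*11 = -451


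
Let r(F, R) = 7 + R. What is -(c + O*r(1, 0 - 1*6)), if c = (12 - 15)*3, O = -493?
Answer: 502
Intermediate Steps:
c = -9 (c = -3*3 = -9)
-(c + O*r(1, 0 - 1*6)) = -(-9 - 493*(7 + (0 - 1*6))) = -(-9 - 493*(7 + (0 - 6))) = -(-9 - 493*(7 - 6)) = -(-9 - 493*1) = -(-9 - 493) = -1*(-502) = 502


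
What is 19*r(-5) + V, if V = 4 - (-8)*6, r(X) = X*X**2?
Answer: -2323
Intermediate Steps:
r(X) = X**3
V = 52 (V = 4 - 1*(-48) = 4 + 48 = 52)
19*r(-5) + V = 19*(-5)**3 + 52 = 19*(-125) + 52 = -2375 + 52 = -2323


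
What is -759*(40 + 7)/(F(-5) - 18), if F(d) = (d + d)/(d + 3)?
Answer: 35673/13 ≈ 2744.1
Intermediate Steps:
F(d) = 2*d/(3 + d) (F(d) = (2*d)/(3 + d) = 2*d/(3 + d))
-759*(40 + 7)/(F(-5) - 18) = -759*(40 + 7)/(2*(-5)/(3 - 5) - 18) = -35673/(2*(-5)/(-2) - 18) = -35673/(2*(-5)*(-½) - 18) = -35673/(5 - 18) = -35673/(-13) = -35673*(-1)/13 = -759*(-47/13) = 35673/13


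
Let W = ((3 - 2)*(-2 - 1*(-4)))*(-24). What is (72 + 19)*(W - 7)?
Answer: -5005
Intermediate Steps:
W = -48 (W = (1*(-2 + 4))*(-24) = (1*2)*(-24) = 2*(-24) = -48)
(72 + 19)*(W - 7) = (72 + 19)*(-48 - 7) = 91*(-55) = -5005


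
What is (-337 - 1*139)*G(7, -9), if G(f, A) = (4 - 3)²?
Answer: -476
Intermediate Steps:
G(f, A) = 1 (G(f, A) = 1² = 1)
(-337 - 1*139)*G(7, -9) = (-337 - 1*139)*1 = (-337 - 139)*1 = -476*1 = -476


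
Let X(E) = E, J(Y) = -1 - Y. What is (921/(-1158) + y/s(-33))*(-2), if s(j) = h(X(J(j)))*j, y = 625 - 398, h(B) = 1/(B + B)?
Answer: 5617939/6369 ≈ 882.08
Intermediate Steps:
h(B) = 1/(2*B)
y = 227
s(j) = j/(2*(-1 - j)) (s(j) = (1/(2*(-1 - j)))*j = j/(2*(-1 - j)))
(921/(-1158) + y/s(-33))*(-2) = (921/(-1158) + 227/((-1*(-33)/(2 + 2*(-33)))))*(-2) = (921*(-1/1158) + 227/((-1*(-33)/(2 - 66))))*(-2) = (-307/386 + 227/((-1*(-33)/(-64))))*(-2) = (-307/386 + 227/((-1*(-33)*(-1/64))))*(-2) = (-307/386 + 227/(-33/64))*(-2) = (-307/386 + 227*(-64/33))*(-2) = (-307/386 - 14528/33)*(-2) = -5617939/12738*(-2) = 5617939/6369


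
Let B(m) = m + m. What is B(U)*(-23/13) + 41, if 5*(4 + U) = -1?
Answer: 3631/65 ≈ 55.862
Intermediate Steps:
U = -21/5 (U = -4 + (⅕)*(-1) = -4 - ⅕ = -21/5 ≈ -4.2000)
B(m) = 2*m
B(U)*(-23/13) + 41 = (2*(-21/5))*(-23/13) + 41 = -(-966)/(5*13) + 41 = -42/5*(-23/13) + 41 = 966/65 + 41 = 3631/65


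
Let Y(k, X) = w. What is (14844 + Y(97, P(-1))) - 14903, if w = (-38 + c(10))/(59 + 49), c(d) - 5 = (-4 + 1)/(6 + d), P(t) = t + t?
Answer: -11387/192 ≈ -59.307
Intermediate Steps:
P(t) = 2*t
c(d) = 5 - 3/(6 + d) (c(d) = 5 + (-4 + 1)/(6 + d) = 5 - 3/(6 + d))
w = -59/192 (w = (-38 + (27 + 5*10)/(6 + 10))/(59 + 49) = (-38 + (27 + 50)/16)/108 = (-38 + (1/16)*77)*(1/108) = (-38 + 77/16)*(1/108) = -531/16*1/108 = -59/192 ≈ -0.30729)
Y(k, X) = -59/192
(14844 + Y(97, P(-1))) - 14903 = (14844 - 59/192) - 14903 = 2849989/192 - 14903 = -11387/192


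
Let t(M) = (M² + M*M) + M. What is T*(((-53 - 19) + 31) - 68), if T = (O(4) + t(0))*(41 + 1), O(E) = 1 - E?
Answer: 13734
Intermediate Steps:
t(M) = M + 2*M² (t(M) = (M² + M²) + M = 2*M² + M = M + 2*M²)
T = -126 (T = ((1 - 1*4) + 0*(1 + 2*0))*(41 + 1) = ((1 - 4) + 0*(1 + 0))*42 = (-3 + 0*1)*42 = (-3 + 0)*42 = -3*42 = -126)
T*(((-53 - 19) + 31) - 68) = -126*(((-53 - 19) + 31) - 68) = -126*((-72 + 31) - 68) = -126*(-41 - 68) = -126*(-109) = 13734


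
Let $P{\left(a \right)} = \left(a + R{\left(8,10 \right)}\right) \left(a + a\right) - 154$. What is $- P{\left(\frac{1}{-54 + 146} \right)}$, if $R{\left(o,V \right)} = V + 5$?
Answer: $\frac{650347}{4232} \approx 153.67$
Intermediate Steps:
$R{\left(o,V \right)} = 5 + V$
$P{\left(a \right)} = -154 + 2 a \left(15 + a\right)$ ($P{\left(a \right)} = \left(a + \left(5 + 10\right)\right) \left(a + a\right) - 154 = \left(a + 15\right) 2 a - 154 = \left(15 + a\right) 2 a - 154 = 2 a \left(15 + a\right) - 154 = -154 + 2 a \left(15 + a\right)$)
$- P{\left(\frac{1}{-54 + 146} \right)} = - (-154 + 2 \left(\frac{1}{-54 + 146}\right)^{2} + \frac{30}{-54 + 146}) = - (-154 + 2 \left(\frac{1}{92}\right)^{2} + \frac{30}{92}) = - (-154 + \frac{2}{8464} + 30 \cdot \frac{1}{92}) = - (-154 + 2 \cdot \frac{1}{8464} + \frac{15}{46}) = - (-154 + \frac{1}{4232} + \frac{15}{46}) = \left(-1\right) \left(- \frac{650347}{4232}\right) = \frac{650347}{4232}$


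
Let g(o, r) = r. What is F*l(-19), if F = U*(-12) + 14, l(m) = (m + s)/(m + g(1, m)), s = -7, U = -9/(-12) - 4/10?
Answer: 637/95 ≈ 6.7053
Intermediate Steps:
U = 7/20 (U = -9*(-1/12) - 4*⅒ = ¾ - ⅖ = 7/20 ≈ 0.35000)
l(m) = (-7 + m)/(2*m) (l(m) = (m - 7)/(m + m) = (-7 + m)/((2*m)) = (-7 + m)*(1/(2*m)) = (-7 + m)/(2*m))
F = 49/5 (F = (7/20)*(-12) + 14 = -21/5 + 14 = 49/5 ≈ 9.8000)
F*l(-19) = 49*((½)*(-7 - 19)/(-19))/5 = 49*((½)*(-1/19)*(-26))/5 = (49/5)*(13/19) = 637/95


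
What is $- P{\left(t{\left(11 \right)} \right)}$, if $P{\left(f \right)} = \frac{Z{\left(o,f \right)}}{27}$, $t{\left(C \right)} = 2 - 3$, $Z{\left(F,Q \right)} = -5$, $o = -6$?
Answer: $\frac{5}{27} \approx 0.18519$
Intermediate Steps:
$t{\left(C \right)} = -1$ ($t{\left(C \right)} = 2 - 3 = -1$)
$P{\left(f \right)} = - \frac{5}{27}$
$- P{\left(t{\left(11 \right)} \right)} = \left(-1\right) \left(- \frac{5}{27}\right) = \frac{5}{27}$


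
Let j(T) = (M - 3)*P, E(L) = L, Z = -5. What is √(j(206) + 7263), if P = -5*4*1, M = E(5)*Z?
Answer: √7823 ≈ 88.448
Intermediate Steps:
M = -25 (M = 5*(-5) = -25)
P = -20 (P = -20*1 = -20)
j(T) = 560 (j(T) = (-25 - 3)*(-20) = -28*(-20) = 560)
√(j(206) + 7263) = √(560 + 7263) = √7823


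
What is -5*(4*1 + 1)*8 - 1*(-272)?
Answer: 72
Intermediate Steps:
-5*(4*1 + 1)*8 - 1*(-272) = -5*(4 + 1)*8 + 272 = -5*5*8 + 272 = -25*8 + 272 = -200 + 272 = 72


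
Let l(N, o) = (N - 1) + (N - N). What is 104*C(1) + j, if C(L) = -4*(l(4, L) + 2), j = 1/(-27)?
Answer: -56161/27 ≈ -2080.0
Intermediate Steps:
l(N, o) = -1 + N (l(N, o) = (-1 + N) + 0 = -1 + N)
j = -1/27 ≈ -0.037037
C(L) = -20 (C(L) = -4*((-1 + 4) + 2) = -4*(3 + 2) = -4*5 = -20)
104*C(1) + j = 104*(-20) - 1/27 = -2080 - 1/27 = -56161/27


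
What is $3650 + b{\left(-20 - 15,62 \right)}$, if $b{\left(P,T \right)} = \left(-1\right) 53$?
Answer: $3597$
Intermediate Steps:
$b{\left(P,T \right)} = -53$
$3650 + b{\left(-20 - 15,62 \right)} = 3650 - 53 = 3597$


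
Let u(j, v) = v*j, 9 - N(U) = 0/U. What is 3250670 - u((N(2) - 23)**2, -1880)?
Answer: 3619150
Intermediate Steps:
N(U) = 9 (N(U) = 9 - 0/U = 9 - 1*0 = 9 + 0 = 9)
u(j, v) = j*v
3250670 - u((N(2) - 23)**2, -1880) = 3250670 - (9 - 23)**2*(-1880) = 3250670 - (-14)**2*(-1880) = 3250670 - 196*(-1880) = 3250670 - 1*(-368480) = 3250670 + 368480 = 3619150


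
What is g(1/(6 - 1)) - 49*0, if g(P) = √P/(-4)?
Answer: -√5/20 ≈ -0.11180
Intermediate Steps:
g(P) = -√P/4
g(1/(6 - 1)) - 49*0 = -1/(4*√(6 - 1)) - 49*0 = -√5/5/4 + 0 = -√5/20 + 0 = -√5/20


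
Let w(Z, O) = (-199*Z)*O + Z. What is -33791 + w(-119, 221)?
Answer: 5199591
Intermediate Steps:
w(Z, O) = Z - 199*O*Z (w(Z, O) = -199*O*Z + Z = Z - 199*O*Z)
-33791 + w(-119, 221) = -33791 - 119*(1 - 199*221) = -33791 - 119*(1 - 43979) = -33791 - 119*(-43978) = -33791 + 5233382 = 5199591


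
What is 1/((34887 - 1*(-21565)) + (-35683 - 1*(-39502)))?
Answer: 1/60271 ≈ 1.6592e-5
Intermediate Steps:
1/((34887 - 1*(-21565)) + (-35683 - 1*(-39502))) = 1/((34887 + 21565) + (-35683 + 39502)) = 1/(56452 + 3819) = 1/60271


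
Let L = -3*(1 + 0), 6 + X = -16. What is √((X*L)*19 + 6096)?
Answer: 35*√6 ≈ 85.732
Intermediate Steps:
X = -22 (X = -6 - 16 = -22)
L = -3 (L = -3*1 = -3)
√((X*L)*19 + 6096) = √(-22*(-3)*19 + 6096) = √(66*19 + 6096) = √(1254 + 6096) = √7350 = 35*√6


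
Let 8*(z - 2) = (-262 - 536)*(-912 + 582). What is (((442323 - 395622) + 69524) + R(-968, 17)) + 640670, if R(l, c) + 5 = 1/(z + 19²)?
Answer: 50379355292/66561 ≈ 7.5689e+5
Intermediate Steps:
z = 65839/2 (z = 2 + ((-262 - 536)*(-912 + 582))/8 = 2 + (-798*(-330))/8 = 2 + (⅛)*263340 = 2 + 65835/2 = 65839/2 ≈ 32920.)
R(l, c) = -332803/66561 (R(l, c) = -5 + 1/(65839/2 + 19²) = -5 + 1/(65839/2 + 361) = -5 + 1/(66561/2) = -5 + 2/66561 = -332803/66561)
(((442323 - 395622) + 69524) + R(-968, 17)) + 640670 = (((442323 - 395622) + 69524) - 332803/66561) + 640670 = ((46701 + 69524) - 332803/66561) + 640670 = (116225 - 332803/66561) + 640670 = 7735719422/66561 + 640670 = 50379355292/66561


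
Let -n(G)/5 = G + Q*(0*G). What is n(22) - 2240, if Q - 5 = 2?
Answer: -2350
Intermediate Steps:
Q = 7 (Q = 5 + 2 = 7)
n(G) = -5*G (n(G) = -5*(G + 7*(0*G)) = -5*(G + 7*0) = -5*(G + 0) = -5*G)
n(22) - 2240 = -5*22 - 2240 = -110 - 2240 = -2350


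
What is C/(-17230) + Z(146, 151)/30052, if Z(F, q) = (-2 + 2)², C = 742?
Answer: -371/8615 ≈ -0.043064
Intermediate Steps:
Z(F, q) = 0 (Z(F, q) = 0² = 0)
C/(-17230) + Z(146, 151)/30052 = 742/(-17230) + 0/30052 = 742*(-1/17230) + 0*(1/30052) = -371/8615 + 0 = -371/8615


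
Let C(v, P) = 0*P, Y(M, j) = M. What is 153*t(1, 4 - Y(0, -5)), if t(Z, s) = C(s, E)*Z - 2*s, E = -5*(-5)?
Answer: -1224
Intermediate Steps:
E = 25
C(v, P) = 0
t(Z, s) = -2*s (t(Z, s) = 0*Z - 2*s = 0 - 2*s = -2*s)
153*t(1, 4 - Y(0, -5)) = 153*(-2*(4 - 1*0)) = 153*(-2*(4 + 0)) = 153*(-2*4) = 153*(-8) = -1224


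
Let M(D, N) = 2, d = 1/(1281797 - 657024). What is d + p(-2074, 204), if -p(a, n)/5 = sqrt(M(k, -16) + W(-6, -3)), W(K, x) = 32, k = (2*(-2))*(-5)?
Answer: 1/624773 - 5*sqrt(34) ≈ -29.155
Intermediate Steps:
d = 1/624773 ≈ 1.6006e-6
k = 20 (k = -4*(-5) = 20)
p(a, n) = -5*sqrt(34) (p(a, n) = -5*sqrt(2 + 32) = -5*sqrt(34))
d + p(-2074, 204) = 1/624773 - 5*sqrt(34)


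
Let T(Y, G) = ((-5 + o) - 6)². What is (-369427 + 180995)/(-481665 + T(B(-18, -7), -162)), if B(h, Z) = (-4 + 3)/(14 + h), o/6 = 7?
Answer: 11777/30044 ≈ 0.39199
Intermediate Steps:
o = 42 (o = 6*7 = 42)
B(h, Z) = -1/(14 + h)
T(Y, G) = 961 (T(Y, G) = ((-5 + 42) - 6)² = (37 - 6)² = 31² = 961)
(-369427 + 180995)/(-481665 + T(B(-18, -7), -162)) = (-369427 + 180995)/(-481665 + 961) = -188432/(-480704) = -188432*(-1/480704) = 11777/30044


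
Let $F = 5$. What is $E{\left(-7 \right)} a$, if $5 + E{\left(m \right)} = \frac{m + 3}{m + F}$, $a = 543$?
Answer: $-1629$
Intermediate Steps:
$E{\left(m \right)} = -5 + \frac{3 + m}{5 + m}$ ($E{\left(m \right)} = -5 + \frac{m + 3}{m + 5} = -5 + \frac{3 + m}{5 + m}$)
$E{\left(-7 \right)} a = \frac{2 \left(-11 - -14\right)}{5 - 7} \cdot 543 = \frac{2 \left(-11 + 14\right)}{-2} \cdot 543 = 2 \left(- \frac{1}{2}\right) 3 \cdot 543 = \left(-3\right) 543 = -1629$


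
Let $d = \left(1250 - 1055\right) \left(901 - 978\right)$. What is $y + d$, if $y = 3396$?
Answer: $-11619$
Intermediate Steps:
$d = -15015$ ($d = 195 \left(-77\right) = -15015$)
$y + d = 3396 - 15015 = -11619$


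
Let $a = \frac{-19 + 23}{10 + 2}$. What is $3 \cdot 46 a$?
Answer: $46$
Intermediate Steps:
$a = \frac{1}{3}$ ($a = \frac{4}{12} = 4 \cdot \frac{1}{12} = \frac{1}{3} \approx 0.33333$)
$3 \cdot 46 a = 3 \cdot 46 \cdot \frac{1}{3} = 138 \cdot \frac{1}{3} = 46$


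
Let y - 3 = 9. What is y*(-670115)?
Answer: -8041380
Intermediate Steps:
y = 12 (y = 3 + 9 = 12)
y*(-670115) = 12*(-670115) = -8041380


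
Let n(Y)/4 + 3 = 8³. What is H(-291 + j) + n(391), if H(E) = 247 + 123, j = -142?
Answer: 2406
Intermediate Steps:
n(Y) = 2036 (n(Y) = -12 + 4*8³ = -12 + 4*512 = -12 + 2048 = 2036)
H(E) = 370
H(-291 + j) + n(391) = 370 + 2036 = 2406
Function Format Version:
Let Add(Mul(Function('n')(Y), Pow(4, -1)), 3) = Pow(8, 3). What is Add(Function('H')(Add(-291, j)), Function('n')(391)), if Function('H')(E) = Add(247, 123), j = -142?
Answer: 2406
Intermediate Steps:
Function('n')(Y) = 2036 (Function('n')(Y) = Add(-12, Mul(4, Pow(8, 3))) = Add(-12, Mul(4, 512)) = Add(-12, 2048) = 2036)
Function('H')(E) = 370
Add(Function('H')(Add(-291, j)), Function('n')(391)) = Add(370, 2036) = 2406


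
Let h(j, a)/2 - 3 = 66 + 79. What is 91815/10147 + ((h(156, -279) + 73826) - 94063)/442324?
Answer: 40409636733/4488261628 ≈ 9.0034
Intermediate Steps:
h(j, a) = 296 (h(j, a) = 6 + 2*(66 + 79) = 6 + 2*145 = 6 + 290 = 296)
91815/10147 + ((h(156, -279) + 73826) - 94063)/442324 = 91815/10147 + ((296 + 73826) - 94063)/442324 = 91815*(1/10147) + (74122 - 94063)*(1/442324) = 91815/10147 - 19941*1/442324 = 91815/10147 - 19941/442324 = 40409636733/4488261628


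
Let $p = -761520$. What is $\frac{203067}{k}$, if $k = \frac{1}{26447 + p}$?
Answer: $-149269068891$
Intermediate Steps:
$k = - \frac{1}{735073}$ ($k = \frac{1}{26447 - 761520} = \frac{1}{-735073} = - \frac{1}{735073} \approx -1.3604 \cdot 10^{-6}$)
$\frac{203067}{k} = \frac{203067}{- \frac{1}{735073}} = 203067 \left(-735073\right) = -149269068891$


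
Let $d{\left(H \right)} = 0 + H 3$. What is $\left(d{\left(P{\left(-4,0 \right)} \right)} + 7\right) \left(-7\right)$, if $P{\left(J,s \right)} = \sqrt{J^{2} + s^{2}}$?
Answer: $-133$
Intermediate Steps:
$d{\left(H \right)} = 3 H$ ($d{\left(H \right)} = 0 + 3 H = 3 H$)
$\left(d{\left(P{\left(-4,0 \right)} \right)} + 7\right) \left(-7\right) = \left(3 \sqrt{\left(-4\right)^{2} + 0^{2}} + 7\right) \left(-7\right) = \left(3 \sqrt{16 + 0} + 7\right) \left(-7\right) = \left(3 \sqrt{16} + 7\right) \left(-7\right) = \left(3 \cdot 4 + 7\right) \left(-7\right) = \left(12 + 7\right) \left(-7\right) = 19 \left(-7\right) = -133$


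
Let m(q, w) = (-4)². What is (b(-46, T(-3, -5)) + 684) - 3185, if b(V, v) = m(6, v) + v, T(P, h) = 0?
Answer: -2485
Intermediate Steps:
m(q, w) = 16
b(V, v) = 16 + v
(b(-46, T(-3, -5)) + 684) - 3185 = ((16 + 0) + 684) - 3185 = (16 + 684) - 3185 = 700 - 3185 = -2485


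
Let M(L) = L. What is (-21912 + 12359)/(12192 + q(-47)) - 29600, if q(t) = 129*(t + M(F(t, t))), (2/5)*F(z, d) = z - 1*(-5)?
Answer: -219504047/7416 ≈ -29599.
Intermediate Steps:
F(z, d) = 25/2 + 5*z/2 (F(z, d) = 5*(z - 1*(-5))/2 = 5*(z + 5)/2 = 5*(5 + z)/2 = 25/2 + 5*z/2)
q(t) = 3225/2 + 903*t/2 (q(t) = 129*(t + (25/2 + 5*t/2)) = 129*(25/2 + 7*t/2) = 3225/2 + 903*t/2)
(-21912 + 12359)/(12192 + q(-47)) - 29600 = (-21912 + 12359)/(12192 + (3225/2 + (903/2)*(-47))) - 29600 = -9553/(12192 + (3225/2 - 42441/2)) - 29600 = -9553/(12192 - 19608) - 29600 = -9553/(-7416) - 29600 = -9553*(-1/7416) - 29600 = 9553/7416 - 29600 = -219504047/7416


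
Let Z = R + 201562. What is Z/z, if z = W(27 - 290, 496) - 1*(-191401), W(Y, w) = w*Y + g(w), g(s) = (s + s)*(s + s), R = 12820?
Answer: 214382/1045017 ≈ 0.20515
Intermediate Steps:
g(s) = 4*s**2 (g(s) = (2*s)*(2*s) = 4*s**2)
W(Y, w) = 4*w**2 + Y*w (W(Y, w) = w*Y + 4*w**2 = Y*w + 4*w**2 = 4*w**2 + Y*w)
Z = 214382 (Z = 12820 + 201562 = 214382)
z = 1045017 (z = 496*((27 - 290) + 4*496) - 1*(-191401) = 496*(-263 + 1984) + 191401 = 496*1721 + 191401 = 853616 + 191401 = 1045017)
Z/z = 214382/1045017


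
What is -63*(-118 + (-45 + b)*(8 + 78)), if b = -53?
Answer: 538398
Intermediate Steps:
-63*(-118 + (-45 + b)*(8 + 78)) = -63*(-118 + (-45 - 53)*(8 + 78)) = -63*(-118 - 98*86) = -63*(-118 - 8428) = -63*(-8546) = 538398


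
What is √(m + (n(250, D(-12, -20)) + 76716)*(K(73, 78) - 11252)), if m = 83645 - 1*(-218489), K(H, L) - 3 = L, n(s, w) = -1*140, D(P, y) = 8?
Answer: I*√855128362 ≈ 29243.0*I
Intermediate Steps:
n(s, w) = -140
K(H, L) = 3 + L
m = 302134 (m = 83645 + 218489 = 302134)
√(m + (n(250, D(-12, -20)) + 76716)*(K(73, 78) - 11252)) = √(302134 + (-140 + 76716)*((3 + 78) - 11252)) = √(302134 + 76576*(81 - 11252)) = √(302134 + 76576*(-11171)) = √(302134 - 855430496) = √(-855128362) = I*√855128362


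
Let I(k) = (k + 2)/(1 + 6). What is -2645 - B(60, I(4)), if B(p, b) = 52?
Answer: -2697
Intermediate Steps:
I(k) = 2/7 + k/7 (I(k) = (2 + k)/7 = (2 + k)*(⅐) = 2/7 + k/7)
-2645 - B(60, I(4)) = -2645 - 1*52 = -2645 - 52 = -2697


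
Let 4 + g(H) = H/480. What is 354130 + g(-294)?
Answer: 28330031/80 ≈ 3.5413e+5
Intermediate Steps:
g(H) = -4 + H/480
354130 + g(-294) = 354130 + (-4 + (1/480)*(-294)) = 354130 + (-4 - 49/80) = 354130 - 369/80 = 28330031/80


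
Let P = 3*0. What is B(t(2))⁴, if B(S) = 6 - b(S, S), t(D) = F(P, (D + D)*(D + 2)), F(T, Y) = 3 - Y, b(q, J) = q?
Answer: 130321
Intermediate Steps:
P = 0
t(D) = 3 - 2*D*(2 + D) (t(D) = 3 - (D + D)*(D + 2) = 3 - 2*D*(2 + D))
B(S) = 6 - S
B(t(2))⁴ = (6 - (3 - 2*2*(2 + 2)))⁴ = (6 - (3 - 2*2*4))⁴ = (6 - (3 - 16))⁴ = (6 - 1*(-13))⁴ = (6 + 13)⁴ = 19⁴ = 130321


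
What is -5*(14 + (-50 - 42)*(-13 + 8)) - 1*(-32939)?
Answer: 30569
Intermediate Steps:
-5*(14 + (-50 - 42)*(-13 + 8)) - 1*(-32939) = -5*(14 - 92*(-5)) + 32939 = -5*(14 + 460) + 32939 = -5*474 + 32939 = -2370 + 32939 = 30569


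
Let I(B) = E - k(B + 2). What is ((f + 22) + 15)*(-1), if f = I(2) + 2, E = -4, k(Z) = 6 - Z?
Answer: -33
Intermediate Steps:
I(B) = -8 + B (I(B) = -4 - (6 - (B + 2)) = -4 - (6 - (2 + B)) = -4 - (6 + (-2 - B)) = -4 - (4 - B) = -4 + (-4 + B) = -8 + B)
f = -4 (f = (-8 + 2) + 2 = -6 + 2 = -4)
((f + 22) + 15)*(-1) = ((-4 + 22) + 15)*(-1) = (18 + 15)*(-1) = 33*(-1) = -33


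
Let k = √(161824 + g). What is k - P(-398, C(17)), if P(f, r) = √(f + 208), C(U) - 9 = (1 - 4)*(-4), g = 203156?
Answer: 2*√91245 - I*√190 ≈ 604.14 - 13.784*I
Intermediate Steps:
C(U) = 21 (C(U) = 9 + (1 - 4)*(-4) = 9 - 3*(-4) = 9 + 12 = 21)
P(f, r) = √(208 + f)
k = 2*√91245 (k = √(161824 + 203156) = √364980 = 2*√91245 ≈ 604.14)
k - P(-398, C(17)) = 2*√91245 - √(208 - 398) = 2*√91245 - √(-190) = 2*√91245 - I*√190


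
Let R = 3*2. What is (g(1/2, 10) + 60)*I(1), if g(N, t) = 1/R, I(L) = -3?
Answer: -361/2 ≈ -180.50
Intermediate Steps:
R = 6
g(N, t) = 1/6
(g(1/2, 10) + 60)*I(1) = (1/6 + 60)*(-3) = (361/6)*(-3) = -361/2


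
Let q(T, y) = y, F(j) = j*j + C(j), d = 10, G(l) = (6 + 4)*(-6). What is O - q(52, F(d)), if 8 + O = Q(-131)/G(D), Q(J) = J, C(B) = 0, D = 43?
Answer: -6349/60 ≈ -105.82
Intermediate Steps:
G(l) = -60 (G(l) = 10*(-6) = -60)
F(j) = j**2 (F(j) = j*j + 0 = j**2 + 0 = j**2)
O = -349/60 (O = -8 - 131/(-60) = -8 - 131*(-1/60) = -8 + 131/60 = -349/60 ≈ -5.8167)
O - q(52, F(d)) = -349/60 - 1*10**2 = -349/60 - 1*100 = -349/60 - 100 = -6349/60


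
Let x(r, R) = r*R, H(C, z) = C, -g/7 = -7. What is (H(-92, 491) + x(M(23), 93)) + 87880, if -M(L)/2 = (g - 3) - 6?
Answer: 80348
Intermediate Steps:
g = 49 (g = -7*(-7) = 49)
M(L) = -80 (M(L) = -2*((49 - 3) - 6) = -2*(46 - 6) = -2*40 = -80)
x(r, R) = R*r
(H(-92, 491) + x(M(23), 93)) + 87880 = (-92 + 93*(-80)) + 87880 = (-92 - 7440) + 87880 = -7532 + 87880 = 80348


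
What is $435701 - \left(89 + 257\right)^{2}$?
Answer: $315985$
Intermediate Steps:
$435701 - \left(89 + 257\right)^{2} = 435701 - 346^{2} = 435701 - 119716 = 315985$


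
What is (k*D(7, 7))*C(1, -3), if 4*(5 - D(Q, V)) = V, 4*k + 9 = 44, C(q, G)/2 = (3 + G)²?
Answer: 0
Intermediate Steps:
C(q, G) = 2*(3 + G)²
k = 35/4 (k = -9/4 + (¼)*44 = -9/4 + 11 = 35/4 ≈ 8.7500)
D(Q, V) = 5 - V/4
(k*D(7, 7))*C(1, -3) = (35*(5 - ¼*7)/4)*(2*(3 - 3)²) = (35*(5 - 7/4)/4)*(2*0²) = ((35/4)*(13/4))*(2*0) = (455/16)*0 = 0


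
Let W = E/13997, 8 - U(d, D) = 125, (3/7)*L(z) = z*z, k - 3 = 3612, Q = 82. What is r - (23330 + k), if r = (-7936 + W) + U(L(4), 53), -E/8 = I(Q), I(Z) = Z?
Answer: -489867662/13997 ≈ -34998.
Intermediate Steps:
k = 3615 (k = 3 + 3612 = 3615)
E = -656 (E = -8*82 = -656)
L(z) = 7*z²/3 (L(z) = 7*(z*z)/3 = 7*z²/3)
U(d, D) = -117 (U(d, D) = 8 - 1*125 = 8 - 125 = -117)
W = -656/13997 ≈ -0.046867
r = -112718497/13997 (r = (-7936 - 656/13997) - 117 = -111080848/13997 - 117 = -112718497/13997 ≈ -8053.0)
r - (23330 + k) = -112718497/13997 - (23330 + 3615) = -112718497/13997 - 1*26945 = -112718497/13997 - 26945 = -489867662/13997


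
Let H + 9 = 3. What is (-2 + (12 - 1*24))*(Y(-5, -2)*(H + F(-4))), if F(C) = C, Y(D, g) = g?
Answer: -280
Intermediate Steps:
H = -6 (H = -9 + 3 = -6)
(-2 + (12 - 1*24))*(Y(-5, -2)*(H + F(-4))) = (-2 + (12 - 1*24))*(-2*(-6 - 4)) = (-2 + (12 - 24))*(-2*(-10)) = (-2 - 12)*20 = -14*20 = -280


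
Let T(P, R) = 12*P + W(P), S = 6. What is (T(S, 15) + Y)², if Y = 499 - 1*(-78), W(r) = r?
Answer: 429025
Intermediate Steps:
T(P, R) = 13*P (T(P, R) = 12*P + P = 13*P)
Y = 577 (Y = 499 + 78 = 577)
(T(S, 15) + Y)² = (13*6 + 577)² = (78 + 577)² = 655² = 429025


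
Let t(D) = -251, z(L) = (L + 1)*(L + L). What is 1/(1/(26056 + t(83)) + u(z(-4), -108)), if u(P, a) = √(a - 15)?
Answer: 25805/81905457076 - 665898025*I*√123/81905457076 ≈ 3.1506e-7 - 0.090167*I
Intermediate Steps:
z(L) = 2*L*(1 + L) (z(L) = (1 + L)*(2*L) = 2*L*(1 + L))
u(P, a) = √(-15 + a)
1/(1/(26056 + t(83)) + u(z(-4), -108)) = 1/(1/(26056 - 251) + √(-15 - 108)) = 1/(1/25805 + √(-123)) = 1/(1/25805 + I*√123)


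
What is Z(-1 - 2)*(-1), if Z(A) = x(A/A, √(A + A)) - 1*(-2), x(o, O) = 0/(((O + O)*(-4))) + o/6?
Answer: -13/6 ≈ -2.1667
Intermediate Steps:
x(o, O) = o/6 (x(o, O) = 0/(((2*O)*(-4))) + o*(⅙) = 0/((-8*O)) + o/6 = 0*(-1/(8*O)) + o/6 = 0 + o/6 = o/6)
Z(A) = 13/6 (Z(A) = (A/A)/6 - 1*(-2) = (⅙)*1 + 2 = ⅙ + 2 = 13/6)
Z(-1 - 2)*(-1) = (13/6)*(-1) = -13/6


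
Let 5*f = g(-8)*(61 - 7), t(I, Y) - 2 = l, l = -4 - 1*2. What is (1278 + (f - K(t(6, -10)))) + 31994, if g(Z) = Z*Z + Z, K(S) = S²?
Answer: 169304/5 ≈ 33861.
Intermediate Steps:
l = -6 (l = -4 - 2 = -6)
t(I, Y) = -4 (t(I, Y) = 2 - 6 = -4)
g(Z) = Z + Z² (g(Z) = Z² + Z = Z + Z²)
f = 3024/5 (f = ((-8*(1 - 8))*(61 - 7))/5 = (-8*(-7)*54)/5 = (56*54)/5 = (⅕)*3024 = 3024/5 ≈ 604.80)
(1278 + (f - K(t(6, -10)))) + 31994 = (1278 + (3024/5 - 1*(-4)²)) + 31994 = (1278 + (3024/5 - 1*16)) + 31994 = (1278 + (3024/5 - 16)) + 31994 = (1278 + 2944/5) + 31994 = 9334/5 + 31994 = 169304/5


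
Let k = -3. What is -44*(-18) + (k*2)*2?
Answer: 780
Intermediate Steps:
-44*(-18) + (k*2)*2 = -44*(-18) - 3*2*2 = 792 - 6*2 = 792 - 12 = 780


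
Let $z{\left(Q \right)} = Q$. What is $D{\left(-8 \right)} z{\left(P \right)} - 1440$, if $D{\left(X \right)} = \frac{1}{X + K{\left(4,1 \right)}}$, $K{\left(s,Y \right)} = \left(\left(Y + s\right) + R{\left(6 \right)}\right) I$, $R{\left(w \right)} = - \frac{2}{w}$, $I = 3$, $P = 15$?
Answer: $- \frac{2875}{2} \approx -1437.5$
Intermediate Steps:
$K{\left(s,Y \right)} = -1 + 3 Y + 3 s$ ($K{\left(s,Y \right)} = \left(\left(Y + s\right) - \frac{2}{6}\right) 3 = \left(\left(Y + s\right) - \frac{1}{3}\right) 3 = \left(- \frac{1}{3} + Y + s\right) 3 = -1 + 3 Y + 3 s$)
$D{\left(X \right)} = \frac{1}{14 + X}$ ($D{\left(X \right)} = \frac{1}{X + \left(-1 + 3 \cdot 1 + 3 \cdot 4\right)} = \frac{1}{X + \left(-1 + 3 + 12\right)} = \frac{1}{X + 14} = \frac{1}{14 + X}$)
$D{\left(-8 \right)} z{\left(P \right)} - 1440 = \frac{1}{14 - 8} \cdot 15 - 1440 = \frac{1}{6} \cdot 15 - 1440 = \frac{5}{2} - 1440 = - \frac{2875}{2}$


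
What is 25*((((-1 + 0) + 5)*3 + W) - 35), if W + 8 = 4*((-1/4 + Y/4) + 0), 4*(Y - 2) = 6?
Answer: -1425/2 ≈ -712.50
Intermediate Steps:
Y = 7/2 (Y = 2 + (1/4)*6 = 2 + 3/2 = 7/2 ≈ 3.5000)
W = -11/2 (W = -8 + 4*((-1/4 + (7/2)/4) + 0) = -8 + 4*((-1*1/4 + (7/2)*(1/4)) + 0) = -8 + 4*((-1/4 + 7/8) + 0) = -8 + 4*(5/8 + 0) = -8 + 4*(5/8) = -8 + 5/2 = -11/2 ≈ -5.5000)
25*((((-1 + 0) + 5)*3 + W) - 35) = 25*((((-1 + 0) + 5)*3 - 11/2) - 35) = 25*(((-1 + 5)*3 - 11/2) - 35) = 25*((4*3 - 11/2) - 35) = 25*((12 - 11/2) - 35) = 25*(13/2 - 35) = 25*(-57/2) = -1425/2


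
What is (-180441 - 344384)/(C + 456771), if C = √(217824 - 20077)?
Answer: -239724840075/208639548694 + 524825*√197747/208639548694 ≈ -1.1479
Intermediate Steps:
C = √197747 ≈ 444.69
(-180441 - 344384)/(C + 456771) = (-180441 - 344384)/(√197747 + 456771) = -524825/(456771 + √197747)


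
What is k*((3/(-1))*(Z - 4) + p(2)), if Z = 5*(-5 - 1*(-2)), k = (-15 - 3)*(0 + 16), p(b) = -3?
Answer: -15552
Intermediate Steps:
k = -288 (k = -18*16 = -288)
Z = -15 (Z = 5*(-5 + 2) = 5*(-3) = -15)
k*((3/(-1))*(Z - 4) + p(2)) = -288*((3/(-1))*(-15 - 4) - 3) = -288*((3*(-1))*(-19) - 3) = -288*(-3*(-19) - 3) = -288*(57 - 3) = -288*54 = -15552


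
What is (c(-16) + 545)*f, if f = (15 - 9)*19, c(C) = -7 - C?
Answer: 63156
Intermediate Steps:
f = 114 (f = 6*19 = 114)
(c(-16) + 545)*f = ((-7 - 1*(-16)) + 545)*114 = ((-7 + 16) + 545)*114 = (9 + 545)*114 = 554*114 = 63156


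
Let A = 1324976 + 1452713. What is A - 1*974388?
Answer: 1803301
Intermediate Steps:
A = 2777689
A - 1*974388 = 2777689 - 1*974388 = 2777689 - 974388 = 1803301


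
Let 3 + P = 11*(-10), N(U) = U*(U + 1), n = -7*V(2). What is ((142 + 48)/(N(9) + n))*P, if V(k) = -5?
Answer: -4294/25 ≈ -171.76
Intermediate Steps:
n = 35 (n = -7*(-5) = 35)
N(U) = U*(1 + U)
P = -113 (P = -3 + 11*(-10) = -3 - 110 = -113)
((142 + 48)/(N(9) + n))*P = ((142 + 48)/(9*(1 + 9) + 35))*(-113) = (190/(9*10 + 35))*(-113) = (190/(90 + 35))*(-113) = (190/125)*(-113) = (190*(1/125))*(-113) = (38/25)*(-113) = -4294/25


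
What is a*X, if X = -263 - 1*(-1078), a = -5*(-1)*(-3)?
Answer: -12225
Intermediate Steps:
a = -15 (a = 5*(-3) = -15)
X = 815 (X = -263 + 1078 = 815)
a*X = -15*815 = -12225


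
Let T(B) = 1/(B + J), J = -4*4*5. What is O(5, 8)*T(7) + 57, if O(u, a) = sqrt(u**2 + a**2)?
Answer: 57 - sqrt(89)/73 ≈ 56.871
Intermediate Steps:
J = -80 (J = -16*5 = -80)
T(B) = 1/(-80 + B) (T(B) = 1/(B - 80) = 1/(-80 + B))
O(u, a) = sqrt(a**2 + u**2)
O(5, 8)*T(7) + 57 = sqrt(8**2 + 5**2)/(-80 + 7) + 57 = sqrt(64 + 25)/(-73) + 57 = sqrt(89)*(-1/73) + 57 = -sqrt(89)/73 + 57 = 57 - sqrt(89)/73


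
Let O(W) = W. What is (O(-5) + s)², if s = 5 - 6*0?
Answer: 0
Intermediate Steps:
s = 5 (s = 5 + 0 = 5)
(O(-5) + s)² = (-5 + 5)² = 0² = 0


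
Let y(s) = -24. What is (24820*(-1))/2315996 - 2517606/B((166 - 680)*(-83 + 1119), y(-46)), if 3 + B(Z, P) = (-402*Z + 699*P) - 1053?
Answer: -464310668579/20655671209204 ≈ -0.022479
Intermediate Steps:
B(Z, P) = -1056 - 402*Z + 699*P (B(Z, P) = -3 + ((-402*Z + 699*P) - 1053) = -3 + (-1053 - 402*Z + 699*P) = -1056 - 402*Z + 699*P)
(24820*(-1))/2315996 - 2517606/B((166 - 680)*(-83 + 1119), y(-46)) = (24820*(-1))/2315996 - 2517606/(-1056 - 402*(166 - 680)*(-83 + 1119) + 699*(-24)) = -24820*1/2315996 - 2517606/(-1056 - (-206628)*1036 - 16776) = -6205/578999 - 2517606/(-1056 - 402*(-532504) - 16776) = -6205/578999 - 2517606/(-1056 + 214066608 - 16776) = -6205/578999 - 2517606/214048776 = -6205/578999 - 2517606*1/214048776 = -6205/578999 - 419601/35674796 = -464310668579/20655671209204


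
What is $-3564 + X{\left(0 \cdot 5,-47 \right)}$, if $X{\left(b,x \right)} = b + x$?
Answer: $-3611$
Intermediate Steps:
$-3564 + X{\left(0 \cdot 5,-47 \right)} = -3564 + \left(0 \cdot 5 - 47\right) = -3564 + \left(0 - 47\right) = -3564 - 47 = -3611$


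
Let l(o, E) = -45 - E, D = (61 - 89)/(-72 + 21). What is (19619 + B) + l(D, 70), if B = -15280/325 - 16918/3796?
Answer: 184604489/9490 ≈ 19453.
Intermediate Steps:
D = 28/51 (D = -28/(-51) = -28*(-1/51) = 28/51 ≈ 0.54902)
B = -488471/9490 (B = -15280*1/325 - 16918*1/3796 = -3056/65 - 8459/1898 = -488471/9490 ≈ -51.472)
(19619 + B) + l(D, 70) = (19619 - 488471/9490) + (-45 - 1*70) = 185695839/9490 + (-45 - 70) = 185695839/9490 - 115 = 184604489/9490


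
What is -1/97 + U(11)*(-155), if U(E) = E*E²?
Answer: -20011586/97 ≈ -2.0631e+5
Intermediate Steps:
U(E) = E³
-1/97 + U(11)*(-155) = -1/97 + 11³*(-155) = -1*1/97 + 1331*(-155) = -1/97 - 206305 = -20011586/97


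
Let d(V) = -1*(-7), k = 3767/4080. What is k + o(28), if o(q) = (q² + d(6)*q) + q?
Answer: 4116407/4080 ≈ 1008.9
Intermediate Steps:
k = 3767/4080 (k = 3767*(1/4080) = 3767/4080 ≈ 0.92328)
d(V) = 7
o(q) = q² + 8*q (o(q) = (q² + 7*q) + q = q² + 8*q)
k + o(28) = 3767/4080 + 28*(8 + 28) = 3767/4080 + 28*36 = 3767/4080 + 1008 = 4116407/4080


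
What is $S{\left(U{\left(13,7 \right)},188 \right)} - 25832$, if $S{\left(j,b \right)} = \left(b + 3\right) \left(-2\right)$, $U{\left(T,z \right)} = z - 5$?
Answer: $-26214$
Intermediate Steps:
$U{\left(T,z \right)} = -5 + z$
$S{\left(j,b \right)} = -6 - 2 b$ ($S{\left(j,b \right)} = \left(3 + b\right) \left(-2\right) = -6 - 2 b$)
$S{\left(U{\left(13,7 \right)},188 \right)} - 25832 = \left(-6 - 376\right) - 25832 = -382 - 25832 = -26214$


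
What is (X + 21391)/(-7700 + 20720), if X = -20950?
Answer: 21/620 ≈ 0.033871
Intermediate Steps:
(X + 21391)/(-7700 + 20720) = (-20950 + 21391)/(-7700 + 20720) = 441/13020 = 441*(1/13020) = 21/620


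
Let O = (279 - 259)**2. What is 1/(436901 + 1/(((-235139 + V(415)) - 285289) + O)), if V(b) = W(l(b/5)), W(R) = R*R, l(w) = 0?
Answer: 520028/227200753227 ≈ 2.2888e-6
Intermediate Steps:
O = 400 (O = 20**2 = 400)
W(R) = R**2
V(b) = 0 (V(b) = 0**2 = 0)
1/(436901 + 1/(((-235139 + V(415)) - 285289) + O)) = 1/(436901 + 1/(((-235139 + 0) - 285289) + 400)) = 1/(436901 + 1/((-235139 - 285289) + 400)) = 1/(436901 + 1/(-520428 + 400)) = 1/(436901 + 1/(-520028)) = 1/(436901 - 1/520028) = 1/(227200753227/520028) = 520028/227200753227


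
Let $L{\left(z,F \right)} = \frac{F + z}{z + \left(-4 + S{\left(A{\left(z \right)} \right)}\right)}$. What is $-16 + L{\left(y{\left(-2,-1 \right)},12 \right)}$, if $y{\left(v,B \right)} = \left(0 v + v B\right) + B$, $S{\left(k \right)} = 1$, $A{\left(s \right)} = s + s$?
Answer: $- \frac{45}{2} \approx -22.5$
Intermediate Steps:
$A{\left(s \right)} = 2 s$
$y{\left(v,B \right)} = B + B v$ ($y{\left(v,B \right)} = \left(0 + B v\right) + B = B v + B = B + B v$)
$L{\left(z,F \right)} = \frac{F + z}{-3 + z}$ ($L{\left(z,F \right)} = \frac{F + z}{z + \left(-4 + 1\right)} = \frac{F + z}{z - 3} = \frac{F + z}{-3 + z}$)
$-16 + L{\left(y{\left(-2,-1 \right)},12 \right)} = -16 + \frac{12 - \left(1 - 2\right)}{-3 - \left(1 - 2\right)} = -16 + \frac{12 - -1}{-3 - -1} = -16 + \frac{12 + 1}{-3 + 1} = -16 + \frac{1}{-2} \cdot 13 = -16 - \frac{13}{2} = - \frac{45}{2}$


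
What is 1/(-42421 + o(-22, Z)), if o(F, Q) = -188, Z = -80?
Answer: -1/42609 ≈ -2.3469e-5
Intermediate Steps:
1/(-42421 + o(-22, Z)) = 1/(-42421 - 188) = 1/(-42609) = -1/42609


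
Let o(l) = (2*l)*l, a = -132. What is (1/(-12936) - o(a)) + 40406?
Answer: 71898287/12936 ≈ 5558.0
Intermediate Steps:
o(l) = 2*l²
(1/(-12936) - o(a)) + 40406 = (1/(-12936) - 2*(-132)²) + 40406 = (-1/12936 - 2*17424) + 40406 = (-1/12936 - 1*34848) + 40406 = (-1/12936 - 34848) + 40406 = -450793729/12936 + 40406 = 71898287/12936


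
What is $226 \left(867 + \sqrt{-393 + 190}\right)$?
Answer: $195942 + 226 i \sqrt{203} \approx 1.9594 \cdot 10^{5} + 3220.0 i$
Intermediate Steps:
$226 \left(867 + \sqrt{-393 + 190}\right) = 226 \left(867 + \sqrt{-203}\right) = 226 \left(867 + i \sqrt{203}\right) = 195942 + 226 i \sqrt{203}$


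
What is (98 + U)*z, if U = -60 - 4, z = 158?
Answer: 5372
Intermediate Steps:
U = -64
(98 + U)*z = (98 - 64)*158 = 34*158 = 5372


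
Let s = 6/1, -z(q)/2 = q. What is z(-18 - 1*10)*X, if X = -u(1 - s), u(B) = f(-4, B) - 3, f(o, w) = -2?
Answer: 280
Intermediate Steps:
z(q) = -2*q
s = 6 (s = 6*1 = 6)
u(B) = -5 (u(B) = -2 - 3 = -5)
X = 5 (X = -1*(-5) = 5)
z(-18 - 1*10)*X = -2*(-18 - 1*10)*5 = -2*(-18 - 10)*5 = -2*(-28)*5 = 56*5 = 280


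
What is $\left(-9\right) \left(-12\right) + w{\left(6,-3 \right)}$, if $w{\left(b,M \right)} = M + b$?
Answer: $111$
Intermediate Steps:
$\left(-9\right) \left(-12\right) + w{\left(6,-3 \right)} = \left(-9\right) \left(-12\right) + \left(-3 + 6\right) = 108 + 3 = 111$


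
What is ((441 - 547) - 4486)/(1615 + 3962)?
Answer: -4592/5577 ≈ -0.82338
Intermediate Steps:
((441 - 547) - 4486)/(1615 + 3962) = (-106 - 4486)/5577 = -4592*1/5577 = -4592/5577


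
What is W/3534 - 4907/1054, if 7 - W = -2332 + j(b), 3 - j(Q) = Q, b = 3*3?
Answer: -119917/30039 ≈ -3.9920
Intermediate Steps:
b = 9
j(Q) = 3 - Q
W = 2345 (W = 7 - (-2332 + (3 - 1*9)) = 7 - (-2332 + (3 - 9)) = 7 - (-2332 - 6) = 7 - 1*(-2338) = 7 + 2338 = 2345)
W/3534 - 4907/1054 = 2345/3534 - 4907/1054 = -119917/30039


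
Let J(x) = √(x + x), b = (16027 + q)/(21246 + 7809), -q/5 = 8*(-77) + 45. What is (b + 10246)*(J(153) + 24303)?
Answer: 2411800653612/9685 + 297716412*√34/9685 ≈ 2.4920e+8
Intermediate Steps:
q = 2855 (q = -5*(8*(-77) + 45) = -5*(-616 + 45) = -5*(-571) = 2855)
b = 6294/9685 (b = (16027 + 2855)/(21246 + 7809) = 18882/29055 = 18882*(1/29055) = 6294/9685 ≈ 0.64987)
J(x) = √2*√x (J(x) = √(2*x) = √2*√x)
(b + 10246)*(J(153) + 24303) = (6294/9685 + 10246)*(√2*√153 + 24303) = 99238804*(√2*(3*√17) + 24303)/9685 = 99238804*(3*√34 + 24303)/9685 = 99238804*(24303 + 3*√34)/9685 = 2411800653612/9685 + 297716412*√34/9685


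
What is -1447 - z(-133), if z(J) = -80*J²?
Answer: 1413673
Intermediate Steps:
-1447 - z(-133) = -1447 - (-80)*(-133)² = -1447 - (-80)*17689 = -1447 - 1*(-1415120) = -1447 + 1415120 = 1413673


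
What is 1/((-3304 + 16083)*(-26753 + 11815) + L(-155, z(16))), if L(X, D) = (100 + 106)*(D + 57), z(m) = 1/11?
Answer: -11/2099690354 ≈ -5.2389e-9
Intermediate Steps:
z(m) = 1/11
L(X, D) = 11742 + 206*D (L(X, D) = 206*(57 + D) = 11742 + 206*D)
1/((-3304 + 16083)*(-26753 + 11815) + L(-155, z(16))) = 1/((-3304 + 16083)*(-26753 + 11815) + (11742 + 206*(1/11))) = 1/(12779*(-14938) + (11742 + 206/11)) = 1/(-190892702 + 129368/11) = 1/(-2099690354/11) = -11/2099690354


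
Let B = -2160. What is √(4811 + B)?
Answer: √2651 ≈ 51.488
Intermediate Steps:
√(4811 + B) = √(4811 - 2160) = √2651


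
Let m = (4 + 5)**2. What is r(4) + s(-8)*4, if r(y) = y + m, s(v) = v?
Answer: 53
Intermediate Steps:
m = 81 (m = 9**2 = 81)
r(y) = 81 + y (r(y) = y + 81 = 81 + y)
r(4) + s(-8)*4 = (81 + 4) - 8*4 = 85 - 32 = 53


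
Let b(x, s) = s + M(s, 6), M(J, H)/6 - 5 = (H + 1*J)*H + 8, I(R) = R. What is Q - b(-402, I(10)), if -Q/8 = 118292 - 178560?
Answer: 481480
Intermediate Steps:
M(J, H) = 78 + 6*H*(H + J) (M(J, H) = 30 + 6*((H + 1*J)*H + 8) = 30 + 6*((H + J)*H + 8) = 30 + 6*(H*(H + J) + 8) = 30 + 6*(8 + H*(H + J)) = 30 + (48 + 6*H*(H + J)) = 78 + 6*H*(H + J))
Q = 482144 (Q = -8*(118292 - 178560) = -8*(-60268) = 482144)
b(x, s) = 294 + 37*s (b(x, s) = s + (78 + 6*6² + 6*6*s) = s + (78 + 6*36 + 36*s) = s + (78 + 216 + 36*s) = s + (294 + 36*s) = 294 + 37*s)
Q - b(-402, I(10)) = 482144 - (294 + 37*10) = 482144 - (294 + 370) = 482144 - 1*664 = 482144 - 664 = 481480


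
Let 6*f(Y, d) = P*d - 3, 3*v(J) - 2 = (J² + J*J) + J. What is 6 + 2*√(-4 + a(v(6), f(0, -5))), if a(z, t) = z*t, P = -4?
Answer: 6 + 4*√161/3 ≈ 22.918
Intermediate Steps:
v(J) = ⅔ + J/3 + 2*J²/3 (v(J) = ⅔ + ((J² + J*J) + J)/3 = ⅔ + ((J² + J²) + J)/3 = ⅔ + (2*J² + J)/3 = ⅔ + (J + 2*J²)/3 = ⅔ + (J/3 + 2*J²/3) = ⅔ + J/3 + 2*J²/3)
f(Y, d) = -½ - 2*d/3 (f(Y, d) = (-4*d - 3)/6 = (-3 - 4*d)/6 = -½ - 2*d/3)
a(z, t) = t*z
6 + 2*√(-4 + a(v(6), f(0, -5))) = 6 + 2*√(-4 + (-½ - ⅔*(-5))*(⅔ + (⅓)*6 + (⅔)*6²)) = 6 + 2*√(-4 + (-½ + 10/3)*(⅔ + 2 + (⅔)*36)) = 6 + 2*√(-4 + 17*(⅔ + 2 + 24)/6) = 6 + 2*√(-4 + (17/6)*(80/3)) = 6 + 2*√(-4 + 680/9) = 6 + 2*√(644/9) = 6 + 2*(2*√161/3) = 6 + 4*√161/3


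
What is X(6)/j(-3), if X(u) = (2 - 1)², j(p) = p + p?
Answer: -⅙ ≈ -0.16667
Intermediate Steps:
j(p) = 2*p
X(u) = 1 (X(u) = 1² = 1)
X(6)/j(-3) = 1/(2*(-3)) = 1/(-6) = 1*(-⅙) = -⅙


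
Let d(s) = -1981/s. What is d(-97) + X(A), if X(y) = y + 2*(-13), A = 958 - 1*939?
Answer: 1302/97 ≈ 13.423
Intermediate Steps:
A = 19 (A = 958 - 939 = 19)
X(y) = -26 + y (X(y) = y - 26 = -26 + y)
d(-97) + X(A) = -1981/(-97) + (-26 + 19) = -1981*(-1/97) - 7 = 1981/97 - 7 = 1302/97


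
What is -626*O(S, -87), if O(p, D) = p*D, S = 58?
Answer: 3158796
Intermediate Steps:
O(p, D) = D*p
-626*O(S, -87) = -(-54462)*58 = -626*(-5046) = 3158796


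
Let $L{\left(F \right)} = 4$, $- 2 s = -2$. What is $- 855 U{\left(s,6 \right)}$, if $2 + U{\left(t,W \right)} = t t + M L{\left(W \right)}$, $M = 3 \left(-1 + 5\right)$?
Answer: $-40185$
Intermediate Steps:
$s = 1$ ($s = \left(- \frac{1}{2}\right) \left(-2\right) = 1$)
$M = 12$ ($M = 3 \cdot 4 = 12$)
$U{\left(t,W \right)} = 46 + t^{2}$ ($U{\left(t,W \right)} = -2 + \left(t t + 12 \cdot 4\right) = -2 + \left(t^{2} + 48\right) = -2 + \left(48 + t^{2}\right) = 46 + t^{2}$)
$- 855 U{\left(s,6 \right)} = - 855 \left(46 + 1^{2}\right) = - 855 \left(46 + 1\right) = \left(-855\right) 47 = -40185$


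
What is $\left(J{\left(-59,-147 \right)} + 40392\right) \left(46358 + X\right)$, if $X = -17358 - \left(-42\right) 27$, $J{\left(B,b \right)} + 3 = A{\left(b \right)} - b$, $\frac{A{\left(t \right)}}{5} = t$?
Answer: $1199363334$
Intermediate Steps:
$A{\left(t \right)} = 5 t$
$J{\left(B,b \right)} = -3 + 4 b$ ($J{\left(B,b \right)} = -3 + \left(5 b - b\right) = -3 + 4 b$)
$X = -16224$ ($X = -17358 - -1134 = -17358 + 1134 = -16224$)
$\left(J{\left(-59,-147 \right)} + 40392\right) \left(46358 + X\right) = \left(\left(-3 + 4 \left(-147\right)\right) + 40392\right) \left(46358 - 16224\right) = \left(\left(-3 - 588\right) + 40392\right) 30134 = \left(-591 + 40392\right) 30134 = 39801 \cdot 30134 = 1199363334$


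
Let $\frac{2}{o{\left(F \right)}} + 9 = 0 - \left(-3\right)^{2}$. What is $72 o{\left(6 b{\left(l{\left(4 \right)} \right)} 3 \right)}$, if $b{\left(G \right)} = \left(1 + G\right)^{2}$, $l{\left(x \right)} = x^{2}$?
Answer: $-8$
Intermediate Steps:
$o{\left(F \right)} = - \frac{1}{9}$ ($o{\left(F \right)} = \frac{2}{-9 + \left(0 - \left(-3\right)^{2}\right)} = \frac{2}{-9 + \left(0 - 9\right)} = \frac{2}{-9 - 9} = \frac{2}{-18} = 2 \left(- \frac{1}{18}\right) = - \frac{1}{9}$)
$72 o{\left(6 b{\left(l{\left(4 \right)} \right)} 3 \right)} = 72 \left(- \frac{1}{9}\right) = -8$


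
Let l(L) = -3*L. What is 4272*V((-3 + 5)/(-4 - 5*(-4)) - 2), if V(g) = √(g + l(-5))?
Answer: 1068*√210 ≈ 15477.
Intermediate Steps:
V(g) = √(15 + g) (V(g) = √(g - 3*(-5)) = √(g + 15) = √(15 + g))
4272*V((-3 + 5)/(-4 - 5*(-4)) - 2) = 4272*√(15 + ((-3 + 5)/(-4 - 5*(-4)) - 2)) = 4272*√(15 + (2/(-4 + 20) - 2)) = 4272*√(15 + (2/16 - 2)) = 4272*√(15 + (2*(1/16) - 2)) = 4272*√(15 + (⅛ - 2)) = 4272*√(15 - 15/8) = 4272*√(105/8) = 4272*(√210/4) = 1068*√210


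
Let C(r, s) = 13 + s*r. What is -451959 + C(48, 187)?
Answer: -442970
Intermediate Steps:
C(r, s) = 13 + r*s
-451959 + C(48, 187) = -451959 + (13 + 48*187) = -451959 + (13 + 8976) = -451959 + 8989 = -442970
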